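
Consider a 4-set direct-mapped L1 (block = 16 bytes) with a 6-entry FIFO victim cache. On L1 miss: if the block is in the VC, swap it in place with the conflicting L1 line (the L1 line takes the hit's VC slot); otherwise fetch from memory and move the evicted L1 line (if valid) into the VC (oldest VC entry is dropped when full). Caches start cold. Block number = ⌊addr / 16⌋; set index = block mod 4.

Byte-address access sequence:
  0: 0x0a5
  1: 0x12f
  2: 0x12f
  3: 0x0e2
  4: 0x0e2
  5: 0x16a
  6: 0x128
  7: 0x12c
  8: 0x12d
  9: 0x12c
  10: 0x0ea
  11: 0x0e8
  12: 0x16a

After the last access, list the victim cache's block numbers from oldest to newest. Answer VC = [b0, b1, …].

VC = [10, 14, 18]

  [0] addr=0xa5 blk=10 s=2: MISS | VC []
  [1] addr=0x12f blk=18 s=2: MISS | VC [10]
  [2] addr=0x12f blk=18 s=2: L1-HIT | VC [10]
  [3] addr=0xe2 blk=14 s=2: MISS | VC [10, 18]
  [4] addr=0xe2 blk=14 s=2: L1-HIT | VC [10, 18]
  [5] addr=0x16a blk=22 s=2: MISS | VC [10, 18, 14]
  [6] addr=0x128 blk=18 s=2: VC-HIT | VC [10, 22, 14]
  [7] addr=0x12c blk=18 s=2: L1-HIT | VC [10, 22, 14]
  [8] addr=0x12d blk=18 s=2: L1-HIT | VC [10, 22, 14]
  [9] addr=0x12c blk=18 s=2: L1-HIT | VC [10, 22, 14]
  [10] addr=0xea blk=14 s=2: VC-HIT | VC [10, 22, 18]
  [11] addr=0xe8 blk=14 s=2: L1-HIT | VC [10, 22, 18]
  [12] addr=0x16a blk=22 s=2: VC-HIT | VC [10, 14, 18]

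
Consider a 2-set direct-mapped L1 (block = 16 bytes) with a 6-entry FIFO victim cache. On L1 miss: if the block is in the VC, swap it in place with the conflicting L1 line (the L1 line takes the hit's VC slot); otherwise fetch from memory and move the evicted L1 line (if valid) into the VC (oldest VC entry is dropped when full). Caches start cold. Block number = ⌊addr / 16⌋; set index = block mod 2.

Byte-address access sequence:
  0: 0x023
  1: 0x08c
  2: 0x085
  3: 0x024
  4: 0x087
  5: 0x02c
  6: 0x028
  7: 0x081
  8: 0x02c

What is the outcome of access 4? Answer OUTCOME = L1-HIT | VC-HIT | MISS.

OUTCOME = VC-HIT

  [0] addr=0x23 blk=2 s=0: MISS | VC []
  [1] addr=0x8c blk=8 s=0: MISS | VC [2]
  [2] addr=0x85 blk=8 s=0: L1-HIT | VC [2]
  [3] addr=0x24 blk=2 s=0: VC-HIT | VC [8]
  [4] addr=0x87 blk=8 s=0: VC-HIT | VC [2]
  [5] addr=0x2c blk=2 s=0: VC-HIT | VC [8]
  [6] addr=0x28 blk=2 s=0: L1-HIT | VC [8]
  [7] addr=0x81 blk=8 s=0: VC-HIT | VC [2]
  [8] addr=0x2c blk=2 s=0: VC-HIT | VC [8]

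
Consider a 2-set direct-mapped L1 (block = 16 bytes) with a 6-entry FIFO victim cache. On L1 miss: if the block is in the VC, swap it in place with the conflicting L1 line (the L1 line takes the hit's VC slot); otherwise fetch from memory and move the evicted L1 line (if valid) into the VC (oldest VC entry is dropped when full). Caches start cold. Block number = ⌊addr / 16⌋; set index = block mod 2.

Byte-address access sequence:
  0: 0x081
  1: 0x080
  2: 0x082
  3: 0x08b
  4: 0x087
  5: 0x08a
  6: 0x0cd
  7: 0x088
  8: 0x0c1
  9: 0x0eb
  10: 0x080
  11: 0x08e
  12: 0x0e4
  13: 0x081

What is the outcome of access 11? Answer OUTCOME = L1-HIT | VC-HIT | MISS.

OUTCOME = L1-HIT

0: 0x81 (blk 8, set 0) → MISS  vc=[]
1: 0x80 (blk 8, set 0) → L1-HIT  vc=[]
2: 0x82 (blk 8, set 0) → L1-HIT  vc=[]
3: 0x8b (blk 8, set 0) → L1-HIT  vc=[]
4: 0x87 (blk 8, set 0) → L1-HIT  vc=[]
5: 0x8a (blk 8, set 0) → L1-HIT  vc=[]
6: 0xcd (blk 12, set 0) → MISS  vc=[8]
7: 0x88 (blk 8, set 0) → VC-HIT  vc=[12]
8: 0xc1 (blk 12, set 0) → VC-HIT  vc=[8]
9: 0xeb (blk 14, set 0) → MISS  vc=[8, 12]
10: 0x80 (blk 8, set 0) → VC-HIT  vc=[14, 12]
11: 0x8e (blk 8, set 0) → L1-HIT  vc=[14, 12]
12: 0xe4 (blk 14, set 0) → VC-HIT  vc=[8, 12]
13: 0x81 (blk 8, set 0) → VC-HIT  vc=[14, 12]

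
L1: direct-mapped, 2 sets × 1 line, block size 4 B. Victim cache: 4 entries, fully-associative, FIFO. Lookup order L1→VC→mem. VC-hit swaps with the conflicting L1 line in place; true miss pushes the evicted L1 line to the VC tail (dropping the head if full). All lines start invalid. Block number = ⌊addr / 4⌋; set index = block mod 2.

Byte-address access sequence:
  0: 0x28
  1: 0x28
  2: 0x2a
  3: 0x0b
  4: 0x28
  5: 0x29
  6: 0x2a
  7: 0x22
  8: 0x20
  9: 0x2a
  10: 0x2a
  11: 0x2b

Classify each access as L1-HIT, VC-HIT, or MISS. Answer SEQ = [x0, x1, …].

#0 0x28→b10/s0 MISS; vc=[]
#1 0x28→b10/s0 L1-HIT; vc=[]
#2 0x2a→b10/s0 L1-HIT; vc=[]
#3 0xb→b2/s0 MISS; vc=[10]
#4 0x28→b10/s0 VC-HIT; vc=[2]
#5 0x29→b10/s0 L1-HIT; vc=[2]
#6 0x2a→b10/s0 L1-HIT; vc=[2]
#7 0x22→b8/s0 MISS; vc=[2,10]
#8 0x20→b8/s0 L1-HIT; vc=[2,10]
#9 0x2a→b10/s0 VC-HIT; vc=[2,8]
#10 0x2a→b10/s0 L1-HIT; vc=[2,8]
#11 0x2b→b10/s0 L1-HIT; vc=[2,8]

SEQ = [MISS, L1-HIT, L1-HIT, MISS, VC-HIT, L1-HIT, L1-HIT, MISS, L1-HIT, VC-HIT, L1-HIT, L1-HIT]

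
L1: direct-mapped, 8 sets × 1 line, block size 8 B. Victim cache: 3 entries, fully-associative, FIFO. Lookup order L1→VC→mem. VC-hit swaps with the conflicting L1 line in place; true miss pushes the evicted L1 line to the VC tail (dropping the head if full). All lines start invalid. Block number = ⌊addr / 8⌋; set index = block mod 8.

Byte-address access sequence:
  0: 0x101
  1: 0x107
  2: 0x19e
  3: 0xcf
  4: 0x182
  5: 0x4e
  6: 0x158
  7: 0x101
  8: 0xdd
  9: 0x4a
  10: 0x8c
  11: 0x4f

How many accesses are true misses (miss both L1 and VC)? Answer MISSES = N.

  [0] addr=0x101 blk=32 s=0: MISS | VC []
  [1] addr=0x107 blk=32 s=0: L1-HIT | VC []
  [2] addr=0x19e blk=51 s=3: MISS | VC []
  [3] addr=0xcf blk=25 s=1: MISS | VC []
  [4] addr=0x182 blk=48 s=0: MISS | VC [32]
  [5] addr=0x4e blk=9 s=1: MISS | VC [32, 25]
  [6] addr=0x158 blk=43 s=3: MISS | VC [32, 25, 51]
  [7] addr=0x101 blk=32 s=0: VC-HIT | VC [48, 25, 51]
  [8] addr=0xdd blk=27 s=3: MISS | VC [25, 51, 43]
  [9] addr=0x4a blk=9 s=1: L1-HIT | VC [25, 51, 43]
  [10] addr=0x8c blk=17 s=1: MISS | VC [51, 43, 9]
  [11] addr=0x4f blk=9 s=1: VC-HIT | VC [51, 43, 17]

MISSES = 8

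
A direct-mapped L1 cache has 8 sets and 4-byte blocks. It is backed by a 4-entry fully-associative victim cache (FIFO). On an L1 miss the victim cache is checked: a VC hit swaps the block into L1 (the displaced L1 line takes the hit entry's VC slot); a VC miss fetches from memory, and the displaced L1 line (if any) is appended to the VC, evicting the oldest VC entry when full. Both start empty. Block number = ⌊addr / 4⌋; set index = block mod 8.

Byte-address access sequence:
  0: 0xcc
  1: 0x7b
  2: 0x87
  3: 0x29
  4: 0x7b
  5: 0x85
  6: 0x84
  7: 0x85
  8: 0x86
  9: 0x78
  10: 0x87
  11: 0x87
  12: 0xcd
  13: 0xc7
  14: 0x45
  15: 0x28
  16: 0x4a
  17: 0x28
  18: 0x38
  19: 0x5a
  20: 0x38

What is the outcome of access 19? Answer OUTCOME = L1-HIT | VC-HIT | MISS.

0: 0xcc (blk 51, set 3) → MISS  vc=[]
1: 0x7b (blk 30, set 6) → MISS  vc=[]
2: 0x87 (blk 33, set 1) → MISS  vc=[]
3: 0x29 (blk 10, set 2) → MISS  vc=[]
4: 0x7b (blk 30, set 6) → L1-HIT  vc=[]
5: 0x85 (blk 33, set 1) → L1-HIT  vc=[]
6: 0x84 (blk 33, set 1) → L1-HIT  vc=[]
7: 0x85 (blk 33, set 1) → L1-HIT  vc=[]
8: 0x86 (blk 33, set 1) → L1-HIT  vc=[]
9: 0x78 (blk 30, set 6) → L1-HIT  vc=[]
10: 0x87 (blk 33, set 1) → L1-HIT  vc=[]
11: 0x87 (blk 33, set 1) → L1-HIT  vc=[]
12: 0xcd (blk 51, set 3) → L1-HIT  vc=[]
13: 0xc7 (blk 49, set 1) → MISS  vc=[33]
14: 0x45 (blk 17, set 1) → MISS  vc=[33, 49]
15: 0x28 (blk 10, set 2) → L1-HIT  vc=[33, 49]
16: 0x4a (blk 18, set 2) → MISS  vc=[33, 49, 10]
17: 0x28 (blk 10, set 2) → VC-HIT  vc=[33, 49, 18]
18: 0x38 (blk 14, set 6) → MISS  vc=[33, 49, 18, 30]
19: 0x5a (blk 22, set 6) → MISS  vc=[49, 18, 30, 14]
20: 0x38 (blk 14, set 6) → VC-HIT  vc=[49, 18, 30, 22]

OUTCOME = MISS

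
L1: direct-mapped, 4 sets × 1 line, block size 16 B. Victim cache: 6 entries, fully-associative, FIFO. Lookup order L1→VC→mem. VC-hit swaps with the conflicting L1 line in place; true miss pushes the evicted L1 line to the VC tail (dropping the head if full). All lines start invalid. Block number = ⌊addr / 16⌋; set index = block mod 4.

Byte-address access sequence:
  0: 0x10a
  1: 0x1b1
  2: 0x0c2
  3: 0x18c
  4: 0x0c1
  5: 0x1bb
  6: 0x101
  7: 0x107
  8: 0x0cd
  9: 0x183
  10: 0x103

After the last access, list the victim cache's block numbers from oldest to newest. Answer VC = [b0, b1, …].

VC = [24, 12]

0: 0x10a (blk 16, set 0) → MISS  vc=[]
1: 0x1b1 (blk 27, set 3) → MISS  vc=[]
2: 0xc2 (blk 12, set 0) → MISS  vc=[16]
3: 0x18c (blk 24, set 0) → MISS  vc=[16, 12]
4: 0xc1 (blk 12, set 0) → VC-HIT  vc=[16, 24]
5: 0x1bb (blk 27, set 3) → L1-HIT  vc=[16, 24]
6: 0x101 (blk 16, set 0) → VC-HIT  vc=[12, 24]
7: 0x107 (blk 16, set 0) → L1-HIT  vc=[12, 24]
8: 0xcd (blk 12, set 0) → VC-HIT  vc=[16, 24]
9: 0x183 (blk 24, set 0) → VC-HIT  vc=[16, 12]
10: 0x103 (blk 16, set 0) → VC-HIT  vc=[24, 12]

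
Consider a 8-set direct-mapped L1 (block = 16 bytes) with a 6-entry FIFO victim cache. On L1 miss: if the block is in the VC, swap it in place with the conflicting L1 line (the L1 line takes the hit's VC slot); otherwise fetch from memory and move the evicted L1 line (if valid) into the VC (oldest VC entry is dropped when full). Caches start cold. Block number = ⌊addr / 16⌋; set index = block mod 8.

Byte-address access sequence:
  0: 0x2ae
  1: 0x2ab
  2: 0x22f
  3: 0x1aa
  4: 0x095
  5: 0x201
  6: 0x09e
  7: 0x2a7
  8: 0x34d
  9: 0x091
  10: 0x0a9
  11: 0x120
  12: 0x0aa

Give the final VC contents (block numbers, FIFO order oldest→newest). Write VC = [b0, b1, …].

0: 0x2ae (blk 42, set 2) → MISS  vc=[]
1: 0x2ab (blk 42, set 2) → L1-HIT  vc=[]
2: 0x22f (blk 34, set 2) → MISS  vc=[42]
3: 0x1aa (blk 26, set 2) → MISS  vc=[42, 34]
4: 0x95 (blk 9, set 1) → MISS  vc=[42, 34]
5: 0x201 (blk 32, set 0) → MISS  vc=[42, 34]
6: 0x9e (blk 9, set 1) → L1-HIT  vc=[42, 34]
7: 0x2a7 (blk 42, set 2) → VC-HIT  vc=[26, 34]
8: 0x34d (blk 52, set 4) → MISS  vc=[26, 34]
9: 0x91 (blk 9, set 1) → L1-HIT  vc=[26, 34]
10: 0xa9 (blk 10, set 2) → MISS  vc=[26, 34, 42]
11: 0x120 (blk 18, set 2) → MISS  vc=[26, 34, 42, 10]
12: 0xaa (blk 10, set 2) → VC-HIT  vc=[26, 34, 42, 18]

VC = [26, 34, 42, 18]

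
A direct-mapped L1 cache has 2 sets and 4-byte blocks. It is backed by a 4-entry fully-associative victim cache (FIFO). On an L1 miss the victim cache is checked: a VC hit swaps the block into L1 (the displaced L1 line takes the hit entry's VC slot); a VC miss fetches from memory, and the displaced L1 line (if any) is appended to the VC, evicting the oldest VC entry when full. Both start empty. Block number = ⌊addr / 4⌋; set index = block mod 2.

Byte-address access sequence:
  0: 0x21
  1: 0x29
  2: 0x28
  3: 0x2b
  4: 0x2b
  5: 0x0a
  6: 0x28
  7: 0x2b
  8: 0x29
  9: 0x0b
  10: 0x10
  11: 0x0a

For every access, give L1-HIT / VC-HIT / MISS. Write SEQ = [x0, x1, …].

SEQ = [MISS, MISS, L1-HIT, L1-HIT, L1-HIT, MISS, VC-HIT, L1-HIT, L1-HIT, VC-HIT, MISS, VC-HIT]

#0 0x21→b8/s0 MISS; vc=[]
#1 0x29→b10/s0 MISS; vc=[8]
#2 0x28→b10/s0 L1-HIT; vc=[8]
#3 0x2b→b10/s0 L1-HIT; vc=[8]
#4 0x2b→b10/s0 L1-HIT; vc=[8]
#5 0xa→b2/s0 MISS; vc=[8,10]
#6 0x28→b10/s0 VC-HIT; vc=[8,2]
#7 0x2b→b10/s0 L1-HIT; vc=[8,2]
#8 0x29→b10/s0 L1-HIT; vc=[8,2]
#9 0xb→b2/s0 VC-HIT; vc=[8,10]
#10 0x10→b4/s0 MISS; vc=[8,10,2]
#11 0xa→b2/s0 VC-HIT; vc=[8,10,4]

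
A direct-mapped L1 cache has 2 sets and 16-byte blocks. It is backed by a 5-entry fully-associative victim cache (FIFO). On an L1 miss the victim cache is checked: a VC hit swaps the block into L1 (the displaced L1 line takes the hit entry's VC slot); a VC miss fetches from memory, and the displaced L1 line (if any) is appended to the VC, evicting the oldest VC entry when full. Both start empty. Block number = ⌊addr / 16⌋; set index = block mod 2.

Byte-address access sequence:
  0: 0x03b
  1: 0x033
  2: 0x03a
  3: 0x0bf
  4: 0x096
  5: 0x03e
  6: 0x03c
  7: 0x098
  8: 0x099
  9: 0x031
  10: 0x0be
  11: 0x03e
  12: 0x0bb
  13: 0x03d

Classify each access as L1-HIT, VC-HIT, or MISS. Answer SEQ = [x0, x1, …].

0: 0x3b (blk 3, set 1) → MISS  vc=[]
1: 0x33 (blk 3, set 1) → L1-HIT  vc=[]
2: 0x3a (blk 3, set 1) → L1-HIT  vc=[]
3: 0xbf (blk 11, set 1) → MISS  vc=[3]
4: 0x96 (blk 9, set 1) → MISS  vc=[3, 11]
5: 0x3e (blk 3, set 1) → VC-HIT  vc=[9, 11]
6: 0x3c (blk 3, set 1) → L1-HIT  vc=[9, 11]
7: 0x98 (blk 9, set 1) → VC-HIT  vc=[3, 11]
8: 0x99 (blk 9, set 1) → L1-HIT  vc=[3, 11]
9: 0x31 (blk 3, set 1) → VC-HIT  vc=[9, 11]
10: 0xbe (blk 11, set 1) → VC-HIT  vc=[9, 3]
11: 0x3e (blk 3, set 1) → VC-HIT  vc=[9, 11]
12: 0xbb (blk 11, set 1) → VC-HIT  vc=[9, 3]
13: 0x3d (blk 3, set 1) → VC-HIT  vc=[9, 11]

SEQ = [MISS, L1-HIT, L1-HIT, MISS, MISS, VC-HIT, L1-HIT, VC-HIT, L1-HIT, VC-HIT, VC-HIT, VC-HIT, VC-HIT, VC-HIT]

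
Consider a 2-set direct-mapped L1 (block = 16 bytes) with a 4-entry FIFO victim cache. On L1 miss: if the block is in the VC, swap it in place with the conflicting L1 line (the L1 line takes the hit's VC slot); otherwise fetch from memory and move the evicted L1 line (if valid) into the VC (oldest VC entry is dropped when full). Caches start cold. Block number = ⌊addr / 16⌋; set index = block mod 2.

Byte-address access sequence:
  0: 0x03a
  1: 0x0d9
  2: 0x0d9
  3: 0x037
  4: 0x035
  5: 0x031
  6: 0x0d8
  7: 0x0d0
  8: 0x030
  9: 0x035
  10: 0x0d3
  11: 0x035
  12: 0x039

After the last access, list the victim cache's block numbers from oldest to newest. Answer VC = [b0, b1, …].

VC = [13]

  [0] addr=0x3a blk=3 s=1: MISS | VC []
  [1] addr=0xd9 blk=13 s=1: MISS | VC [3]
  [2] addr=0xd9 blk=13 s=1: L1-HIT | VC [3]
  [3] addr=0x37 blk=3 s=1: VC-HIT | VC [13]
  [4] addr=0x35 blk=3 s=1: L1-HIT | VC [13]
  [5] addr=0x31 blk=3 s=1: L1-HIT | VC [13]
  [6] addr=0xd8 blk=13 s=1: VC-HIT | VC [3]
  [7] addr=0xd0 blk=13 s=1: L1-HIT | VC [3]
  [8] addr=0x30 blk=3 s=1: VC-HIT | VC [13]
  [9] addr=0x35 blk=3 s=1: L1-HIT | VC [13]
  [10] addr=0xd3 blk=13 s=1: VC-HIT | VC [3]
  [11] addr=0x35 blk=3 s=1: VC-HIT | VC [13]
  [12] addr=0x39 blk=3 s=1: L1-HIT | VC [13]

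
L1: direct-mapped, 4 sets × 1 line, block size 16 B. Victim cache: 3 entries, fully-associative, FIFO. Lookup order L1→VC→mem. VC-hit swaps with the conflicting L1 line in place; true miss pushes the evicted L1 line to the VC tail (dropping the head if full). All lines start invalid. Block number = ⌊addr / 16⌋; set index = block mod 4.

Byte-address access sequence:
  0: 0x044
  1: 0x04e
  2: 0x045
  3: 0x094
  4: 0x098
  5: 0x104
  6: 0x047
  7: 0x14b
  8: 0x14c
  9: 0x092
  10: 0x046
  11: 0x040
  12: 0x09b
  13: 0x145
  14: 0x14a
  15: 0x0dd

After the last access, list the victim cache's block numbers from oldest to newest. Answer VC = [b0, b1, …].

VC = [16, 4, 9]

0: 0x44 (blk 4, set 0) → MISS  vc=[]
1: 0x4e (blk 4, set 0) → L1-HIT  vc=[]
2: 0x45 (blk 4, set 0) → L1-HIT  vc=[]
3: 0x94 (blk 9, set 1) → MISS  vc=[]
4: 0x98 (blk 9, set 1) → L1-HIT  vc=[]
5: 0x104 (blk 16, set 0) → MISS  vc=[4]
6: 0x47 (blk 4, set 0) → VC-HIT  vc=[16]
7: 0x14b (blk 20, set 0) → MISS  vc=[16, 4]
8: 0x14c (blk 20, set 0) → L1-HIT  vc=[16, 4]
9: 0x92 (blk 9, set 1) → L1-HIT  vc=[16, 4]
10: 0x46 (blk 4, set 0) → VC-HIT  vc=[16, 20]
11: 0x40 (blk 4, set 0) → L1-HIT  vc=[16, 20]
12: 0x9b (blk 9, set 1) → L1-HIT  vc=[16, 20]
13: 0x145 (blk 20, set 0) → VC-HIT  vc=[16, 4]
14: 0x14a (blk 20, set 0) → L1-HIT  vc=[16, 4]
15: 0xdd (blk 13, set 1) → MISS  vc=[16, 4, 9]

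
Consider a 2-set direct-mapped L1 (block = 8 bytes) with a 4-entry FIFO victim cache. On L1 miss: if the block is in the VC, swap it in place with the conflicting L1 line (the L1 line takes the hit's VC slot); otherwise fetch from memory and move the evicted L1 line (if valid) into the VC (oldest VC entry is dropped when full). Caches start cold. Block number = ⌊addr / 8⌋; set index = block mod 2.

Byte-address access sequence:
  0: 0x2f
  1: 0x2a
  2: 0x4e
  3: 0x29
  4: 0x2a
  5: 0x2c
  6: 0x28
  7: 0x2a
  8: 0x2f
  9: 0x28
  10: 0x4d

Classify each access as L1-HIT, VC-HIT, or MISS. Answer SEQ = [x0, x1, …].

0: 0x2f (blk 5, set 1) → MISS  vc=[]
1: 0x2a (blk 5, set 1) → L1-HIT  vc=[]
2: 0x4e (blk 9, set 1) → MISS  vc=[5]
3: 0x29 (blk 5, set 1) → VC-HIT  vc=[9]
4: 0x2a (blk 5, set 1) → L1-HIT  vc=[9]
5: 0x2c (blk 5, set 1) → L1-HIT  vc=[9]
6: 0x28 (blk 5, set 1) → L1-HIT  vc=[9]
7: 0x2a (blk 5, set 1) → L1-HIT  vc=[9]
8: 0x2f (blk 5, set 1) → L1-HIT  vc=[9]
9: 0x28 (blk 5, set 1) → L1-HIT  vc=[9]
10: 0x4d (blk 9, set 1) → VC-HIT  vc=[5]

SEQ = [MISS, L1-HIT, MISS, VC-HIT, L1-HIT, L1-HIT, L1-HIT, L1-HIT, L1-HIT, L1-HIT, VC-HIT]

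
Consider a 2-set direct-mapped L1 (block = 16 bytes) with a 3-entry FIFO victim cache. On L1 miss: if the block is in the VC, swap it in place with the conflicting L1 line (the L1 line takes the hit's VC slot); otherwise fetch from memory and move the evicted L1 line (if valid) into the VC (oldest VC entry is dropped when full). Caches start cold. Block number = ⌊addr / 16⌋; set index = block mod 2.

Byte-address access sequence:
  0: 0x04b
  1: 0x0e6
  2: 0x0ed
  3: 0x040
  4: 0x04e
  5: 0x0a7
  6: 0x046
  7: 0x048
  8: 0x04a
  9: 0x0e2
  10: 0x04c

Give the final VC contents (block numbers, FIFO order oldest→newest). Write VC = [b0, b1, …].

  [0] addr=0x4b blk=4 s=0: MISS | VC []
  [1] addr=0xe6 blk=14 s=0: MISS | VC [4]
  [2] addr=0xed blk=14 s=0: L1-HIT | VC [4]
  [3] addr=0x40 blk=4 s=0: VC-HIT | VC [14]
  [4] addr=0x4e blk=4 s=0: L1-HIT | VC [14]
  [5] addr=0xa7 blk=10 s=0: MISS | VC [14, 4]
  [6] addr=0x46 blk=4 s=0: VC-HIT | VC [14, 10]
  [7] addr=0x48 blk=4 s=0: L1-HIT | VC [14, 10]
  [8] addr=0x4a blk=4 s=0: L1-HIT | VC [14, 10]
  [9] addr=0xe2 blk=14 s=0: VC-HIT | VC [4, 10]
  [10] addr=0x4c blk=4 s=0: VC-HIT | VC [14, 10]

VC = [14, 10]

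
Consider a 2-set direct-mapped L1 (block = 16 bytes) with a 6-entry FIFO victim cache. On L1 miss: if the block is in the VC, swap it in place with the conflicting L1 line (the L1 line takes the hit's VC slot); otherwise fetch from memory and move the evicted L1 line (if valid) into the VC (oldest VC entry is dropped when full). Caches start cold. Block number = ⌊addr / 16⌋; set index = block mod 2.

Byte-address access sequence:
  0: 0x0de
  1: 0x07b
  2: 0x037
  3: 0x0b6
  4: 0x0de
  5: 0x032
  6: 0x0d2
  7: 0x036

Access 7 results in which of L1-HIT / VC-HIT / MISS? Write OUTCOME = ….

  [0] addr=0xde blk=13 s=1: MISS | VC []
  [1] addr=0x7b blk=7 s=1: MISS | VC [13]
  [2] addr=0x37 blk=3 s=1: MISS | VC [13, 7]
  [3] addr=0xb6 blk=11 s=1: MISS | VC [13, 7, 3]
  [4] addr=0xde blk=13 s=1: VC-HIT | VC [11, 7, 3]
  [5] addr=0x32 blk=3 s=1: VC-HIT | VC [11, 7, 13]
  [6] addr=0xd2 blk=13 s=1: VC-HIT | VC [11, 7, 3]
  [7] addr=0x36 blk=3 s=1: VC-HIT | VC [11, 7, 13]

OUTCOME = VC-HIT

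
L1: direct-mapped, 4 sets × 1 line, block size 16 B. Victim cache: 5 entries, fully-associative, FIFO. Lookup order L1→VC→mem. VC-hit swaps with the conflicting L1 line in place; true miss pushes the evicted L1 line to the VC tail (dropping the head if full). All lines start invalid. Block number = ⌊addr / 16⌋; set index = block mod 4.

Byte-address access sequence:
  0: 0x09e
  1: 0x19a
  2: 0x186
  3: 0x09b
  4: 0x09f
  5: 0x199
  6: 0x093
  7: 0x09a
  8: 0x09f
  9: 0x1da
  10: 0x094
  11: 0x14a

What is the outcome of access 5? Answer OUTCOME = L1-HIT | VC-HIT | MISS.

OUTCOME = VC-HIT

0: 0x9e (blk 9, set 1) → MISS  vc=[]
1: 0x19a (blk 25, set 1) → MISS  vc=[9]
2: 0x186 (blk 24, set 0) → MISS  vc=[9]
3: 0x9b (blk 9, set 1) → VC-HIT  vc=[25]
4: 0x9f (blk 9, set 1) → L1-HIT  vc=[25]
5: 0x199 (blk 25, set 1) → VC-HIT  vc=[9]
6: 0x93 (blk 9, set 1) → VC-HIT  vc=[25]
7: 0x9a (blk 9, set 1) → L1-HIT  vc=[25]
8: 0x9f (blk 9, set 1) → L1-HIT  vc=[25]
9: 0x1da (blk 29, set 1) → MISS  vc=[25, 9]
10: 0x94 (blk 9, set 1) → VC-HIT  vc=[25, 29]
11: 0x14a (blk 20, set 0) → MISS  vc=[25, 29, 24]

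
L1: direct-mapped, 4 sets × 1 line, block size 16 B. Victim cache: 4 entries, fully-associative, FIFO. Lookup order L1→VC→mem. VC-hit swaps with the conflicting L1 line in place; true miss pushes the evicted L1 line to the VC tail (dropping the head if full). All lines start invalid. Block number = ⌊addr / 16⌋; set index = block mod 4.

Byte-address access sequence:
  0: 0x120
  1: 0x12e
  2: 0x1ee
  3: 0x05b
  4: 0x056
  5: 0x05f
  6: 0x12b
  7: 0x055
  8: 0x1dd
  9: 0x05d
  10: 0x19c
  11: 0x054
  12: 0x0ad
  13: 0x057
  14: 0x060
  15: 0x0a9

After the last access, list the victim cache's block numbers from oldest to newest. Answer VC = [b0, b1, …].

VC = [29, 25, 18, 6]

0: 0x120 (blk 18, set 2) → MISS  vc=[]
1: 0x12e (blk 18, set 2) → L1-HIT  vc=[]
2: 0x1ee (blk 30, set 2) → MISS  vc=[18]
3: 0x5b (blk 5, set 1) → MISS  vc=[18]
4: 0x56 (blk 5, set 1) → L1-HIT  vc=[18]
5: 0x5f (blk 5, set 1) → L1-HIT  vc=[18]
6: 0x12b (blk 18, set 2) → VC-HIT  vc=[30]
7: 0x55 (blk 5, set 1) → L1-HIT  vc=[30]
8: 0x1dd (blk 29, set 1) → MISS  vc=[30, 5]
9: 0x5d (blk 5, set 1) → VC-HIT  vc=[30, 29]
10: 0x19c (blk 25, set 1) → MISS  vc=[30, 29, 5]
11: 0x54 (blk 5, set 1) → VC-HIT  vc=[30, 29, 25]
12: 0xad (blk 10, set 2) → MISS  vc=[30, 29, 25, 18]
13: 0x57 (blk 5, set 1) → L1-HIT  vc=[30, 29, 25, 18]
14: 0x60 (blk 6, set 2) → MISS  vc=[29, 25, 18, 10]
15: 0xa9 (blk 10, set 2) → VC-HIT  vc=[29, 25, 18, 6]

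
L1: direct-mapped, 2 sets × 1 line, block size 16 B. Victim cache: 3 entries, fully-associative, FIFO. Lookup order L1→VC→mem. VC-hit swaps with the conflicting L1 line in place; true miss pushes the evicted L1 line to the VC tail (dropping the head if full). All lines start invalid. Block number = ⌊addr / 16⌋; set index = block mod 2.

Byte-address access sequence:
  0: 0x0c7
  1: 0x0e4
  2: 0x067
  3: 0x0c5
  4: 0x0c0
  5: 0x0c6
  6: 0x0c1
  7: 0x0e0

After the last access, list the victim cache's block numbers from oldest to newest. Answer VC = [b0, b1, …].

0: 0xc7 (blk 12, set 0) → MISS  vc=[]
1: 0xe4 (blk 14, set 0) → MISS  vc=[12]
2: 0x67 (blk 6, set 0) → MISS  vc=[12, 14]
3: 0xc5 (blk 12, set 0) → VC-HIT  vc=[6, 14]
4: 0xc0 (blk 12, set 0) → L1-HIT  vc=[6, 14]
5: 0xc6 (blk 12, set 0) → L1-HIT  vc=[6, 14]
6: 0xc1 (blk 12, set 0) → L1-HIT  vc=[6, 14]
7: 0xe0 (blk 14, set 0) → VC-HIT  vc=[6, 12]

VC = [6, 12]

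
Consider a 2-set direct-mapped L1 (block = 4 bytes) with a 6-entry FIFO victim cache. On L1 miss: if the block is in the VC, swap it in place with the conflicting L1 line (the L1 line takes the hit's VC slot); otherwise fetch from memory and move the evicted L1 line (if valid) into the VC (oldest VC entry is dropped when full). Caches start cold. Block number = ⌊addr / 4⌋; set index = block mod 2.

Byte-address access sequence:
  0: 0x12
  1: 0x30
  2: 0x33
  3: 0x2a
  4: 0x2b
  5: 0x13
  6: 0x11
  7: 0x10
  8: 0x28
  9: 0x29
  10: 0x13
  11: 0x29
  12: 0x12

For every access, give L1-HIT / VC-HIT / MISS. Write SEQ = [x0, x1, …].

0: 0x12 (blk 4, set 0) → MISS  vc=[]
1: 0x30 (blk 12, set 0) → MISS  vc=[4]
2: 0x33 (blk 12, set 0) → L1-HIT  vc=[4]
3: 0x2a (blk 10, set 0) → MISS  vc=[4, 12]
4: 0x2b (blk 10, set 0) → L1-HIT  vc=[4, 12]
5: 0x13 (blk 4, set 0) → VC-HIT  vc=[10, 12]
6: 0x11 (blk 4, set 0) → L1-HIT  vc=[10, 12]
7: 0x10 (blk 4, set 0) → L1-HIT  vc=[10, 12]
8: 0x28 (blk 10, set 0) → VC-HIT  vc=[4, 12]
9: 0x29 (blk 10, set 0) → L1-HIT  vc=[4, 12]
10: 0x13 (blk 4, set 0) → VC-HIT  vc=[10, 12]
11: 0x29 (blk 10, set 0) → VC-HIT  vc=[4, 12]
12: 0x12 (blk 4, set 0) → VC-HIT  vc=[10, 12]

SEQ = [MISS, MISS, L1-HIT, MISS, L1-HIT, VC-HIT, L1-HIT, L1-HIT, VC-HIT, L1-HIT, VC-HIT, VC-HIT, VC-HIT]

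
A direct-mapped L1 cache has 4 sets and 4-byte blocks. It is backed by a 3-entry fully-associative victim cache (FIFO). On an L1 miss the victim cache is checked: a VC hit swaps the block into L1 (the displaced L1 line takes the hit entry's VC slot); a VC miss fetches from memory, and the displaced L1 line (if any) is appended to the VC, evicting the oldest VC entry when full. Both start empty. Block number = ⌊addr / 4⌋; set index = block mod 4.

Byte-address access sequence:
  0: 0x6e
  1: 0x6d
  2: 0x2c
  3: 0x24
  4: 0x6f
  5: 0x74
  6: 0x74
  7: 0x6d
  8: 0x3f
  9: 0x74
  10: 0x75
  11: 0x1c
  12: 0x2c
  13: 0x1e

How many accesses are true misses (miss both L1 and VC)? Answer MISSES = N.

  [0] addr=0x6e blk=27 s=3: MISS | VC []
  [1] addr=0x6d blk=27 s=3: L1-HIT | VC []
  [2] addr=0x2c blk=11 s=3: MISS | VC [27]
  [3] addr=0x24 blk=9 s=1: MISS | VC [27]
  [4] addr=0x6f blk=27 s=3: VC-HIT | VC [11]
  [5] addr=0x74 blk=29 s=1: MISS | VC [11, 9]
  [6] addr=0x74 blk=29 s=1: L1-HIT | VC [11, 9]
  [7] addr=0x6d blk=27 s=3: L1-HIT | VC [11, 9]
  [8] addr=0x3f blk=15 s=3: MISS | VC [11, 9, 27]
  [9] addr=0x74 blk=29 s=1: L1-HIT | VC [11, 9, 27]
  [10] addr=0x75 blk=29 s=1: L1-HIT | VC [11, 9, 27]
  [11] addr=0x1c blk=7 s=3: MISS | VC [9, 27, 15]
  [12] addr=0x2c blk=11 s=3: MISS | VC [27, 15, 7]
  [13] addr=0x1e blk=7 s=3: VC-HIT | VC [27, 15, 11]

MISSES = 7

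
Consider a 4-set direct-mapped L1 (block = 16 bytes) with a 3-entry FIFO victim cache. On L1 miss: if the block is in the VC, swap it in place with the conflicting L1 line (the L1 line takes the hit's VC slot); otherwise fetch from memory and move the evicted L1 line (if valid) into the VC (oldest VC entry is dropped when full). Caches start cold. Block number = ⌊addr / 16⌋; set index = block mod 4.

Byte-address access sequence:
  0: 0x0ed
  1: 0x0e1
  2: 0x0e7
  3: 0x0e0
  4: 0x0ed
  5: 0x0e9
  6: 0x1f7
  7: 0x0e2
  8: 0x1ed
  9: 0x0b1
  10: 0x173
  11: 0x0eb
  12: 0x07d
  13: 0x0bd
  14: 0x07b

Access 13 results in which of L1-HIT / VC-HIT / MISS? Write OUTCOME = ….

OUTCOME = VC-HIT

#0 0xed→b14/s2 MISS; vc=[]
#1 0xe1→b14/s2 L1-HIT; vc=[]
#2 0xe7→b14/s2 L1-HIT; vc=[]
#3 0xe0→b14/s2 L1-HIT; vc=[]
#4 0xed→b14/s2 L1-HIT; vc=[]
#5 0xe9→b14/s2 L1-HIT; vc=[]
#6 0x1f7→b31/s3 MISS; vc=[]
#7 0xe2→b14/s2 L1-HIT; vc=[]
#8 0x1ed→b30/s2 MISS; vc=[14]
#9 0xb1→b11/s3 MISS; vc=[14,31]
#10 0x173→b23/s3 MISS; vc=[14,31,11]
#11 0xeb→b14/s2 VC-HIT; vc=[30,31,11]
#12 0x7d→b7/s3 MISS; vc=[31,11,23]
#13 0xbd→b11/s3 VC-HIT; vc=[31,7,23]
#14 0x7b→b7/s3 VC-HIT; vc=[31,11,23]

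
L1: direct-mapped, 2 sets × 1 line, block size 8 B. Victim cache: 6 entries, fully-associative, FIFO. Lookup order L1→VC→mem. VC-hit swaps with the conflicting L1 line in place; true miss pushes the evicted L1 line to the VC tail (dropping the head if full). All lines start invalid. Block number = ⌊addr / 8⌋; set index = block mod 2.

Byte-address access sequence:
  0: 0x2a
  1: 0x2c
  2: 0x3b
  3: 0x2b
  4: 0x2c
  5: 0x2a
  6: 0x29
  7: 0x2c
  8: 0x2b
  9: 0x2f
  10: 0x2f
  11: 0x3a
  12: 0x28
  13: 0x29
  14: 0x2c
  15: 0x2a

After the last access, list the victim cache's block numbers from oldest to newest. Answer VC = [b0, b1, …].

VC = [7]

#0 0x2a→b5/s1 MISS; vc=[]
#1 0x2c→b5/s1 L1-HIT; vc=[]
#2 0x3b→b7/s1 MISS; vc=[5]
#3 0x2b→b5/s1 VC-HIT; vc=[7]
#4 0x2c→b5/s1 L1-HIT; vc=[7]
#5 0x2a→b5/s1 L1-HIT; vc=[7]
#6 0x29→b5/s1 L1-HIT; vc=[7]
#7 0x2c→b5/s1 L1-HIT; vc=[7]
#8 0x2b→b5/s1 L1-HIT; vc=[7]
#9 0x2f→b5/s1 L1-HIT; vc=[7]
#10 0x2f→b5/s1 L1-HIT; vc=[7]
#11 0x3a→b7/s1 VC-HIT; vc=[5]
#12 0x28→b5/s1 VC-HIT; vc=[7]
#13 0x29→b5/s1 L1-HIT; vc=[7]
#14 0x2c→b5/s1 L1-HIT; vc=[7]
#15 0x2a→b5/s1 L1-HIT; vc=[7]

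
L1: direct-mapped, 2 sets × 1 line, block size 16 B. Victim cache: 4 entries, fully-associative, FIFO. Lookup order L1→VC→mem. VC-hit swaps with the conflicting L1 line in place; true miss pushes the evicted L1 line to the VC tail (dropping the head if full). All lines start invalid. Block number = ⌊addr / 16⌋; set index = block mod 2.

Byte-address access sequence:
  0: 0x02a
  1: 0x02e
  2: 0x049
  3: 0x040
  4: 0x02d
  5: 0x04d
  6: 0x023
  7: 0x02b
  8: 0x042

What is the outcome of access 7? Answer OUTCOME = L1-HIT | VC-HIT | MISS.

OUTCOME = L1-HIT

#0 0x2a→b2/s0 MISS; vc=[]
#1 0x2e→b2/s0 L1-HIT; vc=[]
#2 0x49→b4/s0 MISS; vc=[2]
#3 0x40→b4/s0 L1-HIT; vc=[2]
#4 0x2d→b2/s0 VC-HIT; vc=[4]
#5 0x4d→b4/s0 VC-HIT; vc=[2]
#6 0x23→b2/s0 VC-HIT; vc=[4]
#7 0x2b→b2/s0 L1-HIT; vc=[4]
#8 0x42→b4/s0 VC-HIT; vc=[2]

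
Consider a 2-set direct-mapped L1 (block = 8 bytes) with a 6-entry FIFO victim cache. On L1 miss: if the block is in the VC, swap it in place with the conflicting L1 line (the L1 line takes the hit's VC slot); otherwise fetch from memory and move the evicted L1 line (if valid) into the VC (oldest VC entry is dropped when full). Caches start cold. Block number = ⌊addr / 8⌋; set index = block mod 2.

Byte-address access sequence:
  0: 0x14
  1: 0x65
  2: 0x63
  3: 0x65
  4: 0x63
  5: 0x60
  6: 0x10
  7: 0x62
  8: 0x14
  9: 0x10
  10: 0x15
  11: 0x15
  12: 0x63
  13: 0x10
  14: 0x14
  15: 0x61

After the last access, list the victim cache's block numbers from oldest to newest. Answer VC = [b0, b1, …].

VC = [2]

0: 0x14 (blk 2, set 0) → MISS  vc=[]
1: 0x65 (blk 12, set 0) → MISS  vc=[2]
2: 0x63 (blk 12, set 0) → L1-HIT  vc=[2]
3: 0x65 (blk 12, set 0) → L1-HIT  vc=[2]
4: 0x63 (blk 12, set 0) → L1-HIT  vc=[2]
5: 0x60 (blk 12, set 0) → L1-HIT  vc=[2]
6: 0x10 (blk 2, set 0) → VC-HIT  vc=[12]
7: 0x62 (blk 12, set 0) → VC-HIT  vc=[2]
8: 0x14 (blk 2, set 0) → VC-HIT  vc=[12]
9: 0x10 (blk 2, set 0) → L1-HIT  vc=[12]
10: 0x15 (blk 2, set 0) → L1-HIT  vc=[12]
11: 0x15 (blk 2, set 0) → L1-HIT  vc=[12]
12: 0x63 (blk 12, set 0) → VC-HIT  vc=[2]
13: 0x10 (blk 2, set 0) → VC-HIT  vc=[12]
14: 0x14 (blk 2, set 0) → L1-HIT  vc=[12]
15: 0x61 (blk 12, set 0) → VC-HIT  vc=[2]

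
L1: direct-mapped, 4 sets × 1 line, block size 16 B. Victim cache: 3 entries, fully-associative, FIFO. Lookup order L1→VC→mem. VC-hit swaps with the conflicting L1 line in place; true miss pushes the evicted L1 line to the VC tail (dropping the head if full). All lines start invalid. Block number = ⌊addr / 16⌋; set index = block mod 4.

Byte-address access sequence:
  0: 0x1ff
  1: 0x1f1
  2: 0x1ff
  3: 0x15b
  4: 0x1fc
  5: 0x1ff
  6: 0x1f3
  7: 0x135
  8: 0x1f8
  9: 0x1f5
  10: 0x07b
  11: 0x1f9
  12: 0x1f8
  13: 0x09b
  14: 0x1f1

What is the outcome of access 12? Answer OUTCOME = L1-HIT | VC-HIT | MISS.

OUTCOME = L1-HIT

0: 0x1ff (blk 31, set 3) → MISS  vc=[]
1: 0x1f1 (blk 31, set 3) → L1-HIT  vc=[]
2: 0x1ff (blk 31, set 3) → L1-HIT  vc=[]
3: 0x15b (blk 21, set 1) → MISS  vc=[]
4: 0x1fc (blk 31, set 3) → L1-HIT  vc=[]
5: 0x1ff (blk 31, set 3) → L1-HIT  vc=[]
6: 0x1f3 (blk 31, set 3) → L1-HIT  vc=[]
7: 0x135 (blk 19, set 3) → MISS  vc=[31]
8: 0x1f8 (blk 31, set 3) → VC-HIT  vc=[19]
9: 0x1f5 (blk 31, set 3) → L1-HIT  vc=[19]
10: 0x7b (blk 7, set 3) → MISS  vc=[19, 31]
11: 0x1f9 (blk 31, set 3) → VC-HIT  vc=[19, 7]
12: 0x1f8 (blk 31, set 3) → L1-HIT  vc=[19, 7]
13: 0x9b (blk 9, set 1) → MISS  vc=[19, 7, 21]
14: 0x1f1 (blk 31, set 3) → L1-HIT  vc=[19, 7, 21]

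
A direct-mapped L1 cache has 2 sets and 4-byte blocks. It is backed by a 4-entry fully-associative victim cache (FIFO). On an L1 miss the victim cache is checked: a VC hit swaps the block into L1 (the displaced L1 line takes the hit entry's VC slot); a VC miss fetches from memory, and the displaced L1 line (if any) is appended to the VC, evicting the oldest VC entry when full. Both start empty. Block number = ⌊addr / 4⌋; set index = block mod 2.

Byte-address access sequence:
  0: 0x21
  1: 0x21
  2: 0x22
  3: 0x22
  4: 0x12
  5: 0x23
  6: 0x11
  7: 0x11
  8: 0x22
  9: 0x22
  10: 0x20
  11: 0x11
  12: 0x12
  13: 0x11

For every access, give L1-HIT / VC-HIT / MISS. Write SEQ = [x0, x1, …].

#0 0x21→b8/s0 MISS; vc=[]
#1 0x21→b8/s0 L1-HIT; vc=[]
#2 0x22→b8/s0 L1-HIT; vc=[]
#3 0x22→b8/s0 L1-HIT; vc=[]
#4 0x12→b4/s0 MISS; vc=[8]
#5 0x23→b8/s0 VC-HIT; vc=[4]
#6 0x11→b4/s0 VC-HIT; vc=[8]
#7 0x11→b4/s0 L1-HIT; vc=[8]
#8 0x22→b8/s0 VC-HIT; vc=[4]
#9 0x22→b8/s0 L1-HIT; vc=[4]
#10 0x20→b8/s0 L1-HIT; vc=[4]
#11 0x11→b4/s0 VC-HIT; vc=[8]
#12 0x12→b4/s0 L1-HIT; vc=[8]
#13 0x11→b4/s0 L1-HIT; vc=[8]

SEQ = [MISS, L1-HIT, L1-HIT, L1-HIT, MISS, VC-HIT, VC-HIT, L1-HIT, VC-HIT, L1-HIT, L1-HIT, VC-HIT, L1-HIT, L1-HIT]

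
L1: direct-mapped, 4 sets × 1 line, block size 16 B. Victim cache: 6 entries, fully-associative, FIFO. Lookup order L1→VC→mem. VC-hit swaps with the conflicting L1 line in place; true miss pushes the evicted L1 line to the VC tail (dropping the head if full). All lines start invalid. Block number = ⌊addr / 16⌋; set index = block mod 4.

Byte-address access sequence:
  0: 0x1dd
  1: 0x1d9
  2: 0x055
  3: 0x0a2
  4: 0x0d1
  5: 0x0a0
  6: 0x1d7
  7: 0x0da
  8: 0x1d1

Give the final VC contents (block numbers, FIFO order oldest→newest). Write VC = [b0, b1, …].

0: 0x1dd (blk 29, set 1) → MISS  vc=[]
1: 0x1d9 (blk 29, set 1) → L1-HIT  vc=[]
2: 0x55 (blk 5, set 1) → MISS  vc=[29]
3: 0xa2 (blk 10, set 2) → MISS  vc=[29]
4: 0xd1 (blk 13, set 1) → MISS  vc=[29, 5]
5: 0xa0 (blk 10, set 2) → L1-HIT  vc=[29, 5]
6: 0x1d7 (blk 29, set 1) → VC-HIT  vc=[13, 5]
7: 0xda (blk 13, set 1) → VC-HIT  vc=[29, 5]
8: 0x1d1 (blk 29, set 1) → VC-HIT  vc=[13, 5]

VC = [13, 5]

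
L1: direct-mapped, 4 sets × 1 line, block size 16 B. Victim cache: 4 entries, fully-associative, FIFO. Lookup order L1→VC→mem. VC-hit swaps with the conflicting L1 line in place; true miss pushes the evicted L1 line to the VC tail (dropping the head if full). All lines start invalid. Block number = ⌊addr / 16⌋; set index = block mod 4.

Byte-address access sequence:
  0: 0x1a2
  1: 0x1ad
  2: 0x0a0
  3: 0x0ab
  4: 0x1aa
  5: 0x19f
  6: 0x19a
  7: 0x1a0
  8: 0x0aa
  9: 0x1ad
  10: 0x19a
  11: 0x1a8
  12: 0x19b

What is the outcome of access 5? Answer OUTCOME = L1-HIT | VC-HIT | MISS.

#0 0x1a2→b26/s2 MISS; vc=[]
#1 0x1ad→b26/s2 L1-HIT; vc=[]
#2 0xa0→b10/s2 MISS; vc=[26]
#3 0xab→b10/s2 L1-HIT; vc=[26]
#4 0x1aa→b26/s2 VC-HIT; vc=[10]
#5 0x19f→b25/s1 MISS; vc=[10]
#6 0x19a→b25/s1 L1-HIT; vc=[10]
#7 0x1a0→b26/s2 L1-HIT; vc=[10]
#8 0xaa→b10/s2 VC-HIT; vc=[26]
#9 0x1ad→b26/s2 VC-HIT; vc=[10]
#10 0x19a→b25/s1 L1-HIT; vc=[10]
#11 0x1a8→b26/s2 L1-HIT; vc=[10]
#12 0x19b→b25/s1 L1-HIT; vc=[10]

OUTCOME = MISS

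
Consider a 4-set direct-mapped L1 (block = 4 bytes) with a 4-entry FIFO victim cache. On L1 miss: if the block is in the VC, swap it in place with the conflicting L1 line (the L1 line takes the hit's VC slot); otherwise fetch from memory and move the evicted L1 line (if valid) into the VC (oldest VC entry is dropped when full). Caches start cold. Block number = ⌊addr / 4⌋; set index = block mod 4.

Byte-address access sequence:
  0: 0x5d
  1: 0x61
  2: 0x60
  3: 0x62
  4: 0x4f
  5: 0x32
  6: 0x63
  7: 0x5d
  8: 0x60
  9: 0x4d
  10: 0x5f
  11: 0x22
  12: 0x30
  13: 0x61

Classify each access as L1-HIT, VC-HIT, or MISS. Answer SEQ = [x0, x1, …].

SEQ = [MISS, MISS, L1-HIT, L1-HIT, MISS, MISS, VC-HIT, VC-HIT, L1-HIT, VC-HIT, VC-HIT, MISS, VC-HIT, VC-HIT]

  [0] addr=0x5d blk=23 s=3: MISS | VC []
  [1] addr=0x61 blk=24 s=0: MISS | VC []
  [2] addr=0x60 blk=24 s=0: L1-HIT | VC []
  [3] addr=0x62 blk=24 s=0: L1-HIT | VC []
  [4] addr=0x4f blk=19 s=3: MISS | VC [23]
  [5] addr=0x32 blk=12 s=0: MISS | VC [23, 24]
  [6] addr=0x63 blk=24 s=0: VC-HIT | VC [23, 12]
  [7] addr=0x5d blk=23 s=3: VC-HIT | VC [19, 12]
  [8] addr=0x60 blk=24 s=0: L1-HIT | VC [19, 12]
  [9] addr=0x4d blk=19 s=3: VC-HIT | VC [23, 12]
  [10] addr=0x5f blk=23 s=3: VC-HIT | VC [19, 12]
  [11] addr=0x22 blk=8 s=0: MISS | VC [19, 12, 24]
  [12] addr=0x30 blk=12 s=0: VC-HIT | VC [19, 8, 24]
  [13] addr=0x61 blk=24 s=0: VC-HIT | VC [19, 8, 12]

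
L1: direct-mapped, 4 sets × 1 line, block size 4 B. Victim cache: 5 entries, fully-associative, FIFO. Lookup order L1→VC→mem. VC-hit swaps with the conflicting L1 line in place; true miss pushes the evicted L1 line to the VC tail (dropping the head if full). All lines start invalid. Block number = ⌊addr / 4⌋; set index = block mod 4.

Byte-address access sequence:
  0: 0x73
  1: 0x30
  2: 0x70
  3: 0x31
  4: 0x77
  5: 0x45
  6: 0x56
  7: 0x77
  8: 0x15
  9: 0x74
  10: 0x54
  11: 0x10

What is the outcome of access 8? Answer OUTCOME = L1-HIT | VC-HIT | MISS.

0: 0x73 (blk 28, set 0) → MISS  vc=[]
1: 0x30 (blk 12, set 0) → MISS  vc=[28]
2: 0x70 (blk 28, set 0) → VC-HIT  vc=[12]
3: 0x31 (blk 12, set 0) → VC-HIT  vc=[28]
4: 0x77 (blk 29, set 1) → MISS  vc=[28]
5: 0x45 (blk 17, set 1) → MISS  vc=[28, 29]
6: 0x56 (blk 21, set 1) → MISS  vc=[28, 29, 17]
7: 0x77 (blk 29, set 1) → VC-HIT  vc=[28, 21, 17]
8: 0x15 (blk 5, set 1) → MISS  vc=[28, 21, 17, 29]
9: 0x74 (blk 29, set 1) → VC-HIT  vc=[28, 21, 17, 5]
10: 0x54 (blk 21, set 1) → VC-HIT  vc=[28, 29, 17, 5]
11: 0x10 (blk 4, set 0) → MISS  vc=[28, 29, 17, 5, 12]

OUTCOME = MISS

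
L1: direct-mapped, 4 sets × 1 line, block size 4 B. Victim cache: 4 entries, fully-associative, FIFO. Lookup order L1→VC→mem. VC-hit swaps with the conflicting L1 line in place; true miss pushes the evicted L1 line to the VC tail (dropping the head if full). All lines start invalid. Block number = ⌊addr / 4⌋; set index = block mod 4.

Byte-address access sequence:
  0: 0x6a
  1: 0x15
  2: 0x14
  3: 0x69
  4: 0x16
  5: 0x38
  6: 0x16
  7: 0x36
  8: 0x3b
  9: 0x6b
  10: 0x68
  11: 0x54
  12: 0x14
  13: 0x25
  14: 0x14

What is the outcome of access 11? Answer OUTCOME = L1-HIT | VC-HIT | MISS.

OUTCOME = MISS

0: 0x6a (blk 26, set 2) → MISS  vc=[]
1: 0x15 (blk 5, set 1) → MISS  vc=[]
2: 0x14 (blk 5, set 1) → L1-HIT  vc=[]
3: 0x69 (blk 26, set 2) → L1-HIT  vc=[]
4: 0x16 (blk 5, set 1) → L1-HIT  vc=[]
5: 0x38 (blk 14, set 2) → MISS  vc=[26]
6: 0x16 (blk 5, set 1) → L1-HIT  vc=[26]
7: 0x36 (blk 13, set 1) → MISS  vc=[26, 5]
8: 0x3b (blk 14, set 2) → L1-HIT  vc=[26, 5]
9: 0x6b (blk 26, set 2) → VC-HIT  vc=[14, 5]
10: 0x68 (blk 26, set 2) → L1-HIT  vc=[14, 5]
11: 0x54 (blk 21, set 1) → MISS  vc=[14, 5, 13]
12: 0x14 (blk 5, set 1) → VC-HIT  vc=[14, 21, 13]
13: 0x25 (blk 9, set 1) → MISS  vc=[14, 21, 13, 5]
14: 0x14 (blk 5, set 1) → VC-HIT  vc=[14, 21, 13, 9]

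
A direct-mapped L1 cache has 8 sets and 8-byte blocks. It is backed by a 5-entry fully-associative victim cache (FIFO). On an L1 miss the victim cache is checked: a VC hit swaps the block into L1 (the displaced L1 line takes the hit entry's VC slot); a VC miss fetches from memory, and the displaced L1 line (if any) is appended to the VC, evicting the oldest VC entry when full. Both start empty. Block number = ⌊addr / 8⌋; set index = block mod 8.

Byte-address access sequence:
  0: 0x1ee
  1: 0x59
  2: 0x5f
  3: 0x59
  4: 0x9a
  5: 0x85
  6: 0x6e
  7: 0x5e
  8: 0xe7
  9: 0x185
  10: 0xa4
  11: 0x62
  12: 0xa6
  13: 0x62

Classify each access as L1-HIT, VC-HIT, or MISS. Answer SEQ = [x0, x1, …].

SEQ = [MISS, MISS, L1-HIT, L1-HIT, MISS, MISS, MISS, VC-HIT, MISS, MISS, MISS, MISS, VC-HIT, VC-HIT]

  [0] addr=0x1ee blk=61 s=5: MISS | VC []
  [1] addr=0x59 blk=11 s=3: MISS | VC []
  [2] addr=0x5f blk=11 s=3: L1-HIT | VC []
  [3] addr=0x59 blk=11 s=3: L1-HIT | VC []
  [4] addr=0x9a blk=19 s=3: MISS | VC [11]
  [5] addr=0x85 blk=16 s=0: MISS | VC [11]
  [6] addr=0x6e blk=13 s=5: MISS | VC [11, 61]
  [7] addr=0x5e blk=11 s=3: VC-HIT | VC [19, 61]
  [8] addr=0xe7 blk=28 s=4: MISS | VC [19, 61]
  [9] addr=0x185 blk=48 s=0: MISS | VC [19, 61, 16]
  [10] addr=0xa4 blk=20 s=4: MISS | VC [19, 61, 16, 28]
  [11] addr=0x62 blk=12 s=4: MISS | VC [19, 61, 16, 28, 20]
  [12] addr=0xa6 blk=20 s=4: VC-HIT | VC [19, 61, 16, 28, 12]
  [13] addr=0x62 blk=12 s=4: VC-HIT | VC [19, 61, 16, 28, 20]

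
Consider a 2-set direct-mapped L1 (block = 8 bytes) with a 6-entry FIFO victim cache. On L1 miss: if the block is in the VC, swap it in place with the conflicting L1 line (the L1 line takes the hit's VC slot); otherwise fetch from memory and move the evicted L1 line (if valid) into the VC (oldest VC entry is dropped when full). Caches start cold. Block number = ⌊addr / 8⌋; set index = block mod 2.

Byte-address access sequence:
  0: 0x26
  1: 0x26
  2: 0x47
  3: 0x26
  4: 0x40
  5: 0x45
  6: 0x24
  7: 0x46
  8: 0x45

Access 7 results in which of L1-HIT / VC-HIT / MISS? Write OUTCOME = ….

OUTCOME = VC-HIT

#0 0x26→b4/s0 MISS; vc=[]
#1 0x26→b4/s0 L1-HIT; vc=[]
#2 0x47→b8/s0 MISS; vc=[4]
#3 0x26→b4/s0 VC-HIT; vc=[8]
#4 0x40→b8/s0 VC-HIT; vc=[4]
#5 0x45→b8/s0 L1-HIT; vc=[4]
#6 0x24→b4/s0 VC-HIT; vc=[8]
#7 0x46→b8/s0 VC-HIT; vc=[4]
#8 0x45→b8/s0 L1-HIT; vc=[4]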